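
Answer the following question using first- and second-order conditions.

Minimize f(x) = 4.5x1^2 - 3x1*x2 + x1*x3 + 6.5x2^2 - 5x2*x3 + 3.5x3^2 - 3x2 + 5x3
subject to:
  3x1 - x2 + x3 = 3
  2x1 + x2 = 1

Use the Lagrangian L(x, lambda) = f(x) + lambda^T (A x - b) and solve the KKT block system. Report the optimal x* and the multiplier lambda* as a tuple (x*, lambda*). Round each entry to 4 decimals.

Form the Lagrangian:
  L(x, lambda) = (1/2) x^T Q x + c^T x + lambda^T (A x - b)
Stationarity (grad_x L = 0): Q x + c + A^T lambda = 0.
Primal feasibility: A x = b.

This gives the KKT block system:
  [ Q   A^T ] [ x     ]   [-c ]
  [ A    0  ] [ lambda ] = [ b ]

Solving the linear system:
  x*      = (0.8623, -0.7246, -0.3116)
  lambda* = (-7.3043, 6.1449)
  f(x*)   = 8.192

x* = (0.8623, -0.7246, -0.3116), lambda* = (-7.3043, 6.1449)


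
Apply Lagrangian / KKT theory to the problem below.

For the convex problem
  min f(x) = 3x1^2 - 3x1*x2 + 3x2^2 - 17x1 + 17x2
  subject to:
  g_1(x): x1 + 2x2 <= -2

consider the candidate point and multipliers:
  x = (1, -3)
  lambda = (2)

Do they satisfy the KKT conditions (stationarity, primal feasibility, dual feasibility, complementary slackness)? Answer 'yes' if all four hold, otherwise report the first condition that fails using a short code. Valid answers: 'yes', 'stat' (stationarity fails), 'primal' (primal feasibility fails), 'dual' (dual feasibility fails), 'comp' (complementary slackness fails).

Gradient of f: grad f(x) = Q x + c = (-2, -4)
Constraint values g_i(x) = a_i^T x - b_i:
  g_1((1, -3)) = -3
Stationarity residual: grad f(x) + sum_i lambda_i a_i = (0, 0)
  -> stationarity OK
Primal feasibility (all g_i <= 0): OK
Dual feasibility (all lambda_i >= 0): OK
Complementary slackness (lambda_i * g_i(x) = 0 for all i): FAILS

Verdict: the first failing condition is complementary_slackness -> comp.

comp


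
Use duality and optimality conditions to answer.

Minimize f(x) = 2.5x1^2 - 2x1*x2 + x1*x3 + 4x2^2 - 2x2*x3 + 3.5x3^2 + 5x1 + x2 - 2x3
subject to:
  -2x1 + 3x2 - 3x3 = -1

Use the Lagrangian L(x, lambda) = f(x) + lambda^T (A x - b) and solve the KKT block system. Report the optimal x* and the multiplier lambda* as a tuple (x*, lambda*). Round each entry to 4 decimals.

Form the Lagrangian:
  L(x, lambda) = (1/2) x^T Q x + c^T x + lambda^T (A x - b)
Stationarity (grad_x L = 0): Q x + c + A^T lambda = 0.
Primal feasibility: A x = b.

This gives the KKT block system:
  [ Q   A^T ] [ x     ]   [-c ]
  [ A    0  ] [ lambda ] = [ b ]

Solving the linear system:
  x*      = (-1.0598, -0.4781, 0.5618)
  lambda* = (0.6096)
  f(x*)   = -3.1454

x* = (-1.0598, -0.4781, 0.5618), lambda* = (0.6096)


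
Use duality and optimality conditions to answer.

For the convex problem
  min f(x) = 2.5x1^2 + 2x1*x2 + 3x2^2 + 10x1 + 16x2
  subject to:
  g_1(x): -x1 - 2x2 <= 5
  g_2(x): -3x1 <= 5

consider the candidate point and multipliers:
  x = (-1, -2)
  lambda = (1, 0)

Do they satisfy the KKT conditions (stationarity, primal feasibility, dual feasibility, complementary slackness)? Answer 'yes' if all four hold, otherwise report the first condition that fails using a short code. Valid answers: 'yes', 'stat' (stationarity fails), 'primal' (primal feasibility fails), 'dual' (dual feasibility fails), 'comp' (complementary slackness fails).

Gradient of f: grad f(x) = Q x + c = (1, 2)
Constraint values g_i(x) = a_i^T x - b_i:
  g_1((-1, -2)) = 0
  g_2((-1, -2)) = -2
Stationarity residual: grad f(x) + sum_i lambda_i a_i = (0, 0)
  -> stationarity OK
Primal feasibility (all g_i <= 0): OK
Dual feasibility (all lambda_i >= 0): OK
Complementary slackness (lambda_i * g_i(x) = 0 for all i): OK

Verdict: yes, KKT holds.

yes


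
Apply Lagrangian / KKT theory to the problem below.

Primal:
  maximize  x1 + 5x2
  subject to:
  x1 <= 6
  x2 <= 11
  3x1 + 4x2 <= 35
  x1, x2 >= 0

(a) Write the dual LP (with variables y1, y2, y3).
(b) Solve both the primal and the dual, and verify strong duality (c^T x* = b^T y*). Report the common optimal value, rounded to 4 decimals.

The standard primal-dual pair for 'max c^T x s.t. A x <= b, x >= 0' is:
  Dual:  min b^T y  s.t.  A^T y >= c,  y >= 0.

So the dual LP is:
  minimize  6y1 + 11y2 + 35y3
  subject to:
    y1 + 3y3 >= 1
    y2 + 4y3 >= 5
    y1, y2, y3 >= 0

Solving the primal: x* = (0, 8.75).
  primal value c^T x* = 43.75.
Solving the dual: y* = (0, 0, 1.25).
  dual value b^T y* = 43.75.
Strong duality: c^T x* = b^T y*. Confirmed.

43.75


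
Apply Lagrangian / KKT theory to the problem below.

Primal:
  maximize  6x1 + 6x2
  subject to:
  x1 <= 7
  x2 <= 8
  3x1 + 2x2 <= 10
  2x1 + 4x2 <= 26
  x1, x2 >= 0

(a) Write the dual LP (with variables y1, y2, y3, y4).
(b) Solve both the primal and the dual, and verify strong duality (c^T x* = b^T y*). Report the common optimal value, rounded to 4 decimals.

The standard primal-dual pair for 'max c^T x s.t. A x <= b, x >= 0' is:
  Dual:  min b^T y  s.t.  A^T y >= c,  y >= 0.

So the dual LP is:
  minimize  7y1 + 8y2 + 10y3 + 26y4
  subject to:
    y1 + 3y3 + 2y4 >= 6
    y2 + 2y3 + 4y4 >= 6
    y1, y2, y3, y4 >= 0

Solving the primal: x* = (0, 5).
  primal value c^T x* = 30.
Solving the dual: y* = (0, 0, 3, 0).
  dual value b^T y* = 30.
Strong duality: c^T x* = b^T y*. Confirmed.

30


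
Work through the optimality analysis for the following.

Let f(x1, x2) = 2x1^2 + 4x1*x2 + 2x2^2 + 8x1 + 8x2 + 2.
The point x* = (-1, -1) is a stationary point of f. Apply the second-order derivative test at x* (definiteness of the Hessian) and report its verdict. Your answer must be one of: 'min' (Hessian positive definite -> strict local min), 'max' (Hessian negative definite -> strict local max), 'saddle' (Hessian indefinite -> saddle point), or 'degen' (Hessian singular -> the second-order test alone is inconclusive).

Compute the Hessian H = grad^2 f:
  H = [[4, 4], [4, 4]]
Verify stationarity: grad f(x*) = H x* + g = (0, 0).
Eigenvalues of H: 0, 8.
H has a zero eigenvalue (singular; positive semidefinite but not definite), so H is neither positive definite, negative definite, nor indefinite. The second-order test alone is inconclusive -> degen.
(Indeed, f is constant along the null direction of H through x*, so x* is not a strict local extremum.)

degen


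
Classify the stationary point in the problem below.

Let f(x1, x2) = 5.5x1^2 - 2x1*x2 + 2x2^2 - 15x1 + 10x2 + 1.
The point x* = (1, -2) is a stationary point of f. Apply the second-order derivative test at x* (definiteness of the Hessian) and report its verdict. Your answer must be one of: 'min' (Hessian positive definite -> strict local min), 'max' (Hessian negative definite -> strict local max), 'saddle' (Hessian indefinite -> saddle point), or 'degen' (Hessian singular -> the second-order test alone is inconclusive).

Compute the Hessian H = grad^2 f:
  H = [[11, -2], [-2, 4]]
Verify stationarity: grad f(x*) = H x* + g = (0, 0).
Eigenvalues of H: 3.4689, 11.5311.
Both eigenvalues > 0, so H is positive definite -> x* is a strict local min.

min


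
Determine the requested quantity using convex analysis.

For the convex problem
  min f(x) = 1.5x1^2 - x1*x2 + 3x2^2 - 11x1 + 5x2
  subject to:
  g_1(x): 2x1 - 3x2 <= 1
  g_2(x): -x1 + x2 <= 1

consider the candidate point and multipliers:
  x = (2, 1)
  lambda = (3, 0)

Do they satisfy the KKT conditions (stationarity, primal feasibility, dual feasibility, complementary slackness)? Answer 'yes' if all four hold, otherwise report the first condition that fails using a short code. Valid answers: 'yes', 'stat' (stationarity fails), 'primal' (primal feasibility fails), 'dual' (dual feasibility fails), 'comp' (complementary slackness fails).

Gradient of f: grad f(x) = Q x + c = (-6, 9)
Constraint values g_i(x) = a_i^T x - b_i:
  g_1((2, 1)) = 0
  g_2((2, 1)) = -2
Stationarity residual: grad f(x) + sum_i lambda_i a_i = (0, 0)
  -> stationarity OK
Primal feasibility (all g_i <= 0): OK
Dual feasibility (all lambda_i >= 0): OK
Complementary slackness (lambda_i * g_i(x) = 0 for all i): OK

Verdict: yes, KKT holds.

yes


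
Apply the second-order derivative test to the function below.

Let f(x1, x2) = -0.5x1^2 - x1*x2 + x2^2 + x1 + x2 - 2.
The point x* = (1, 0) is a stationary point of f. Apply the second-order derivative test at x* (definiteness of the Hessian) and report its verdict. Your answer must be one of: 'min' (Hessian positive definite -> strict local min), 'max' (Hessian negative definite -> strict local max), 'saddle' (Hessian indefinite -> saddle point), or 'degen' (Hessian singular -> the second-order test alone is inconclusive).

Compute the Hessian H = grad^2 f:
  H = [[-1, -1], [-1, 2]]
Verify stationarity: grad f(x*) = H x* + g = (0, 0).
Eigenvalues of H: -1.3028, 2.3028.
Eigenvalues have mixed signs, so H is indefinite -> x* is a saddle point.

saddle


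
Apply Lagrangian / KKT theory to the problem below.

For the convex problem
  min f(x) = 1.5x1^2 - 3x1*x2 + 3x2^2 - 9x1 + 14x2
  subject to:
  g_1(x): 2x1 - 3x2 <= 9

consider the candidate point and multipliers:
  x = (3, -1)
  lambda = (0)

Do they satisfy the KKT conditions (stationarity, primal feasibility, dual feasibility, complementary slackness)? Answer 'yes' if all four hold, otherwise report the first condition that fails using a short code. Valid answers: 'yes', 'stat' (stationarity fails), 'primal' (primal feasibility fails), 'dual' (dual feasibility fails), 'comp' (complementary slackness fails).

Gradient of f: grad f(x) = Q x + c = (3, -1)
Constraint values g_i(x) = a_i^T x - b_i:
  g_1((3, -1)) = 0
Stationarity residual: grad f(x) + sum_i lambda_i a_i = (3, -1)
  -> stationarity FAILS
Primal feasibility (all g_i <= 0): OK
Dual feasibility (all lambda_i >= 0): OK
Complementary slackness (lambda_i * g_i(x) = 0 for all i): OK

Verdict: the first failing condition is stationarity -> stat.

stat


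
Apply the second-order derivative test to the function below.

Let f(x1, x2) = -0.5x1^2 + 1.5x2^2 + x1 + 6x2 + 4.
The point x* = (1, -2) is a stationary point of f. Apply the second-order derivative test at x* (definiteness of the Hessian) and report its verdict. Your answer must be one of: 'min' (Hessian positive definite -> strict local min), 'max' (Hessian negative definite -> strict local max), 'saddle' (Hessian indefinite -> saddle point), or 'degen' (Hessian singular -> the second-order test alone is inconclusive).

Compute the Hessian H = grad^2 f:
  H = [[-1, 0], [0, 3]]
Verify stationarity: grad f(x*) = H x* + g = (0, 0).
Eigenvalues of H: -1, 3.
Eigenvalues have mixed signs, so H is indefinite -> x* is a saddle point.

saddle


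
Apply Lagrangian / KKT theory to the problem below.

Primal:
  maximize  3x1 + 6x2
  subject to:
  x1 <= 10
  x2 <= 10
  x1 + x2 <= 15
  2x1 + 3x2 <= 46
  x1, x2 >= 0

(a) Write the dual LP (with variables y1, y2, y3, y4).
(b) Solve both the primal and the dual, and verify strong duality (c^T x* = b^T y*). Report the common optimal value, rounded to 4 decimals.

The standard primal-dual pair for 'max c^T x s.t. A x <= b, x >= 0' is:
  Dual:  min b^T y  s.t.  A^T y >= c,  y >= 0.

So the dual LP is:
  minimize  10y1 + 10y2 + 15y3 + 46y4
  subject to:
    y1 + y3 + 2y4 >= 3
    y2 + y3 + 3y4 >= 6
    y1, y2, y3, y4 >= 0

Solving the primal: x* = (5, 10).
  primal value c^T x* = 75.
Solving the dual: y* = (0, 3, 3, 0).
  dual value b^T y* = 75.
Strong duality: c^T x* = b^T y*. Confirmed.

75


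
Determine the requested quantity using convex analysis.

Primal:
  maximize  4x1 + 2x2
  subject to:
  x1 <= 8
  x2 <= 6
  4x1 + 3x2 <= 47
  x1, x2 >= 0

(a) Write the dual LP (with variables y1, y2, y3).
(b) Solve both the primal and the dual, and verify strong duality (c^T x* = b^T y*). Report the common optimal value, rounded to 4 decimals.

The standard primal-dual pair for 'max c^T x s.t. A x <= b, x >= 0' is:
  Dual:  min b^T y  s.t.  A^T y >= c,  y >= 0.

So the dual LP is:
  minimize  8y1 + 6y2 + 47y3
  subject to:
    y1 + 4y3 >= 4
    y2 + 3y3 >= 2
    y1, y2, y3 >= 0

Solving the primal: x* = (8, 5).
  primal value c^T x* = 42.
Solving the dual: y* = (1.3333, 0, 0.6667).
  dual value b^T y* = 42.
Strong duality: c^T x* = b^T y*. Confirmed.

42


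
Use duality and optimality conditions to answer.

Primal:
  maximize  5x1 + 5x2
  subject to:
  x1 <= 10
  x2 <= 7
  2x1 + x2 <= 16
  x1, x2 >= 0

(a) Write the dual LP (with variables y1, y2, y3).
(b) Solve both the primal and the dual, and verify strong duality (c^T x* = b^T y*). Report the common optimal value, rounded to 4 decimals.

The standard primal-dual pair for 'max c^T x s.t. A x <= b, x >= 0' is:
  Dual:  min b^T y  s.t.  A^T y >= c,  y >= 0.

So the dual LP is:
  minimize  10y1 + 7y2 + 16y3
  subject to:
    y1 + 2y3 >= 5
    y2 + y3 >= 5
    y1, y2, y3 >= 0

Solving the primal: x* = (4.5, 7).
  primal value c^T x* = 57.5.
Solving the dual: y* = (0, 2.5, 2.5).
  dual value b^T y* = 57.5.
Strong duality: c^T x* = b^T y*. Confirmed.

57.5


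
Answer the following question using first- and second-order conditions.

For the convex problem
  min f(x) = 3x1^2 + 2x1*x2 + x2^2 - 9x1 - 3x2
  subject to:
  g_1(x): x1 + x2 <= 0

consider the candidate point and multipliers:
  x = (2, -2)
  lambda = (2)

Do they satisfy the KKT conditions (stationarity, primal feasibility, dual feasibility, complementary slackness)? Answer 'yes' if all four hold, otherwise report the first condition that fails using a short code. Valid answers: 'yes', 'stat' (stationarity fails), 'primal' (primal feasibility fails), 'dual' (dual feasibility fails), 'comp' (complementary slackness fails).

Gradient of f: grad f(x) = Q x + c = (-1, -3)
Constraint values g_i(x) = a_i^T x - b_i:
  g_1((2, -2)) = 0
Stationarity residual: grad f(x) + sum_i lambda_i a_i = (1, -1)
  -> stationarity FAILS
Primal feasibility (all g_i <= 0): OK
Dual feasibility (all lambda_i >= 0): OK
Complementary slackness (lambda_i * g_i(x) = 0 for all i): OK

Verdict: the first failing condition is stationarity -> stat.

stat


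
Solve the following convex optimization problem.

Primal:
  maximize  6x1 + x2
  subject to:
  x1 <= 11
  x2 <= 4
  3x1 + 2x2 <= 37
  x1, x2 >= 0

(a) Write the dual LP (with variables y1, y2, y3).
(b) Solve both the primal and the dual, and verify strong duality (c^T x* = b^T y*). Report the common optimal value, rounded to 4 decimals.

The standard primal-dual pair for 'max c^T x s.t. A x <= b, x >= 0' is:
  Dual:  min b^T y  s.t.  A^T y >= c,  y >= 0.

So the dual LP is:
  minimize  11y1 + 4y2 + 37y3
  subject to:
    y1 + 3y3 >= 6
    y2 + 2y3 >= 1
    y1, y2, y3 >= 0

Solving the primal: x* = (11, 2).
  primal value c^T x* = 68.
Solving the dual: y* = (4.5, 0, 0.5).
  dual value b^T y* = 68.
Strong duality: c^T x* = b^T y*. Confirmed.

68


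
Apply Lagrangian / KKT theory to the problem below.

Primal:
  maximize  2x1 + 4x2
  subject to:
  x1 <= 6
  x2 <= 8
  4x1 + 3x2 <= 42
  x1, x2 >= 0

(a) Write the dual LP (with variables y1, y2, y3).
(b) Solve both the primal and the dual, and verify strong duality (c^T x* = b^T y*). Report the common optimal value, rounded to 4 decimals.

The standard primal-dual pair for 'max c^T x s.t. A x <= b, x >= 0' is:
  Dual:  min b^T y  s.t.  A^T y >= c,  y >= 0.

So the dual LP is:
  minimize  6y1 + 8y2 + 42y3
  subject to:
    y1 + 4y3 >= 2
    y2 + 3y3 >= 4
    y1, y2, y3 >= 0

Solving the primal: x* = (4.5, 8).
  primal value c^T x* = 41.
Solving the dual: y* = (0, 2.5, 0.5).
  dual value b^T y* = 41.
Strong duality: c^T x* = b^T y*. Confirmed.

41


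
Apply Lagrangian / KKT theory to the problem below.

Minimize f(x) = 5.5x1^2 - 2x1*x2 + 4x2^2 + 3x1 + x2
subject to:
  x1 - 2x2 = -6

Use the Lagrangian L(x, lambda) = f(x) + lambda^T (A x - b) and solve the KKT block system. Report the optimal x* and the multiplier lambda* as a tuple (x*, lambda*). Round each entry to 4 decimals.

Form the Lagrangian:
  L(x, lambda) = (1/2) x^T Q x + c^T x + lambda^T (A x - b)
Stationarity (grad_x L = 0): Q x + c + A^T lambda = 0.
Primal feasibility: A x = b.

This gives the KKT block system:
  [ Q   A^T ] [ x     ]   [-c ]
  [ A    0  ] [ lambda ] = [ b ]

Solving the linear system:
  x*      = (-0.8636, 2.5682)
  lambda* = (11.6364)
  f(x*)   = 34.8977

x* = (-0.8636, 2.5682), lambda* = (11.6364)


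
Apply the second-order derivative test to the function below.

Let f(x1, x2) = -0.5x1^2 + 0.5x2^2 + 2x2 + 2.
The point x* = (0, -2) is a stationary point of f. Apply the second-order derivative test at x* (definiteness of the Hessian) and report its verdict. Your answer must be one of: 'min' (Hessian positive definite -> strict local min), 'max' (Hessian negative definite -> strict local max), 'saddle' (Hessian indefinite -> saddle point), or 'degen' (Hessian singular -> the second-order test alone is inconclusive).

Compute the Hessian H = grad^2 f:
  H = [[-1, 0], [0, 1]]
Verify stationarity: grad f(x*) = H x* + g = (0, 0).
Eigenvalues of H: -1, 1.
Eigenvalues have mixed signs, so H is indefinite -> x* is a saddle point.

saddle


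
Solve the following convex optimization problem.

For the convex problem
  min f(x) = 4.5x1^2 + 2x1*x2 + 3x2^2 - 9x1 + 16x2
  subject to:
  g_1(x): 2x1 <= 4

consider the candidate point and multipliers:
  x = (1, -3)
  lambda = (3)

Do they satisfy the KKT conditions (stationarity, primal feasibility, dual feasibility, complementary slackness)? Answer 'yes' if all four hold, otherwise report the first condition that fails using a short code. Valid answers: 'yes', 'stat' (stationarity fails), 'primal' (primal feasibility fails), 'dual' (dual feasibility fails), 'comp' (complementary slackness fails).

Gradient of f: grad f(x) = Q x + c = (-6, 0)
Constraint values g_i(x) = a_i^T x - b_i:
  g_1((1, -3)) = -2
Stationarity residual: grad f(x) + sum_i lambda_i a_i = (0, 0)
  -> stationarity OK
Primal feasibility (all g_i <= 0): OK
Dual feasibility (all lambda_i >= 0): OK
Complementary slackness (lambda_i * g_i(x) = 0 for all i): FAILS

Verdict: the first failing condition is complementary_slackness -> comp.

comp


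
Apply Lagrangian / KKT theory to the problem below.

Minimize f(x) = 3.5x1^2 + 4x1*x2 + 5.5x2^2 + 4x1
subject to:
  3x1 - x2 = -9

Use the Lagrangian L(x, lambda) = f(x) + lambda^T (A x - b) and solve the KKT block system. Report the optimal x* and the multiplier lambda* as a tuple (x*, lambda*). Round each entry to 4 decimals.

Form the Lagrangian:
  L(x, lambda) = (1/2) x^T Q x + c^T x + lambda^T (A x - b)
Stationarity (grad_x L = 0): Q x + c + A^T lambda = 0.
Primal feasibility: A x = b.

This gives the KKT block system:
  [ Q   A^T ] [ x     ]   [-c ]
  [ A    0  ] [ lambda ] = [ b ]

Solving the linear system:
  x*      = (-2.5923, 1.2231)
  lambda* = (3.0846)
  f(x*)   = 8.6962

x* = (-2.5923, 1.2231), lambda* = (3.0846)


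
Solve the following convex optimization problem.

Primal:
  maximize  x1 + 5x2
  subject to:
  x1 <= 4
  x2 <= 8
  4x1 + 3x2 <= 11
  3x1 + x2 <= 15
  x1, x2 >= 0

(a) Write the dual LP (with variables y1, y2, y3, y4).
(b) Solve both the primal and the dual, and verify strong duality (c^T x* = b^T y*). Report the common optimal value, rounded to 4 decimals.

The standard primal-dual pair for 'max c^T x s.t. A x <= b, x >= 0' is:
  Dual:  min b^T y  s.t.  A^T y >= c,  y >= 0.

So the dual LP is:
  minimize  4y1 + 8y2 + 11y3 + 15y4
  subject to:
    y1 + 4y3 + 3y4 >= 1
    y2 + 3y3 + y4 >= 5
    y1, y2, y3, y4 >= 0

Solving the primal: x* = (0, 3.6667).
  primal value c^T x* = 18.3333.
Solving the dual: y* = (0, 0, 1.6667, 0).
  dual value b^T y* = 18.3333.
Strong duality: c^T x* = b^T y*. Confirmed.

18.3333


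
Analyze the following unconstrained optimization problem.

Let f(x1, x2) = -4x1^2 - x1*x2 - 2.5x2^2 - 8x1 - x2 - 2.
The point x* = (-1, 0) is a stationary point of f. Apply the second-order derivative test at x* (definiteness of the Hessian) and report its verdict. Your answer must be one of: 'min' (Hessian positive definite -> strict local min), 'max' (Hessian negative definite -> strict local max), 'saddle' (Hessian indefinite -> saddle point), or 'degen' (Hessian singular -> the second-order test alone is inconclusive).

Compute the Hessian H = grad^2 f:
  H = [[-8, -1], [-1, -5]]
Verify stationarity: grad f(x*) = H x* + g = (0, 0).
Eigenvalues of H: -8.3028, -4.6972.
Both eigenvalues < 0, so H is negative definite -> x* is a strict local max.

max


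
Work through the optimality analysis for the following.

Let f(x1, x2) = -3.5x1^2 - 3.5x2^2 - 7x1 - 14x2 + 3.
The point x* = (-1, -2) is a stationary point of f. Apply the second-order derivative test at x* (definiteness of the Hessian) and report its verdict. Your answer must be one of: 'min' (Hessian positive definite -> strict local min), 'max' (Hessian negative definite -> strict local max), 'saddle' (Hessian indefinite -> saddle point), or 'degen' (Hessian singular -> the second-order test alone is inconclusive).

Compute the Hessian H = grad^2 f:
  H = [[-7, 0], [0, -7]]
Verify stationarity: grad f(x*) = H x* + g = (0, 0).
Eigenvalues of H: -7, -7.
Both eigenvalues < 0, so H is negative definite -> x* is a strict local max.

max


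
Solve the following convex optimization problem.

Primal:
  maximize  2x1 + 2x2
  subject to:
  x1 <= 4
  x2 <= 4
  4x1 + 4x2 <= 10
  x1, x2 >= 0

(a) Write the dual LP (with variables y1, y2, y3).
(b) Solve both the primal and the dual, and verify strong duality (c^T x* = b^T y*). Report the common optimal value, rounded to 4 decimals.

The standard primal-dual pair for 'max c^T x s.t. A x <= b, x >= 0' is:
  Dual:  min b^T y  s.t.  A^T y >= c,  y >= 0.

So the dual LP is:
  minimize  4y1 + 4y2 + 10y3
  subject to:
    y1 + 4y3 >= 2
    y2 + 4y3 >= 2
    y1, y2, y3 >= 0

Solving the primal: x* = (2.5, 0).
  primal value c^T x* = 5.
Solving the dual: y* = (0, 0, 0.5).
  dual value b^T y* = 5.
Strong duality: c^T x* = b^T y*. Confirmed.

5


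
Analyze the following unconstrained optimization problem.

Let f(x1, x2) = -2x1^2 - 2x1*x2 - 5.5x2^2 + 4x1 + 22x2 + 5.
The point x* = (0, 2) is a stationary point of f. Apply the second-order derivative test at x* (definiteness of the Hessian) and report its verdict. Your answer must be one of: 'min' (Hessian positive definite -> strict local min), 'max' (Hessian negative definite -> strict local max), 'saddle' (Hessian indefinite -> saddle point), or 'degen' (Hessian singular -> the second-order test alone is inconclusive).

Compute the Hessian H = grad^2 f:
  H = [[-4, -2], [-2, -11]]
Verify stationarity: grad f(x*) = H x* + g = (0, 0).
Eigenvalues of H: -11.5311, -3.4689.
Both eigenvalues < 0, so H is negative definite -> x* is a strict local max.

max


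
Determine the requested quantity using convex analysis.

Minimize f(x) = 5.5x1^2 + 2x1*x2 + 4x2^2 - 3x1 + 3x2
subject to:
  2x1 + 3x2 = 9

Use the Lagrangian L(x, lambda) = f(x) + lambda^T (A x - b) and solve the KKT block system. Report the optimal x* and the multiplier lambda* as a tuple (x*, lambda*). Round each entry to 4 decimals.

Form the Lagrangian:
  L(x, lambda) = (1/2) x^T Q x + c^T x + lambda^T (A x - b)
Stationarity (grad_x L = 0): Q x + c + A^T lambda = 0.
Primal feasibility: A x = b.

This gives the KKT block system:
  [ Q   A^T ] [ x     ]   [-c ]
  [ A    0  ] [ lambda ] = [ b ]

Solving the linear system:
  x*      = (1.2617, 2.1589)
  lambda* = (-7.5981)
  f(x*)   = 35.5374

x* = (1.2617, 2.1589), lambda* = (-7.5981)


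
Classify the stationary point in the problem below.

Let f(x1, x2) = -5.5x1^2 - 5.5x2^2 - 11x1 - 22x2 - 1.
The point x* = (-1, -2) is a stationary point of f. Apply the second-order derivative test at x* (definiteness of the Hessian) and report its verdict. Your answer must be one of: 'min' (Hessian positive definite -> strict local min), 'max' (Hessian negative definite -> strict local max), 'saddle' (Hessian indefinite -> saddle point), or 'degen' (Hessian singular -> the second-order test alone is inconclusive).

Compute the Hessian H = grad^2 f:
  H = [[-11, 0], [0, -11]]
Verify stationarity: grad f(x*) = H x* + g = (0, 0).
Eigenvalues of H: -11, -11.
Both eigenvalues < 0, so H is negative definite -> x* is a strict local max.

max


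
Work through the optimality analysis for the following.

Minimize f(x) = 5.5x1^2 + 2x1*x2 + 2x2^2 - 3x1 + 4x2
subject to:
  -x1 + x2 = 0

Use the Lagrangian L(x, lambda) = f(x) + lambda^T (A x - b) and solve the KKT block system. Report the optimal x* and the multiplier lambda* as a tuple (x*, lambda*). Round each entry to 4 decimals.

Form the Lagrangian:
  L(x, lambda) = (1/2) x^T Q x + c^T x + lambda^T (A x - b)
Stationarity (grad_x L = 0): Q x + c + A^T lambda = 0.
Primal feasibility: A x = b.

This gives the KKT block system:
  [ Q   A^T ] [ x     ]   [-c ]
  [ A    0  ] [ lambda ] = [ b ]

Solving the linear system:
  x*      = (-0.0526, -0.0526)
  lambda* = (-3.6842)
  f(x*)   = -0.0263

x* = (-0.0526, -0.0526), lambda* = (-3.6842)


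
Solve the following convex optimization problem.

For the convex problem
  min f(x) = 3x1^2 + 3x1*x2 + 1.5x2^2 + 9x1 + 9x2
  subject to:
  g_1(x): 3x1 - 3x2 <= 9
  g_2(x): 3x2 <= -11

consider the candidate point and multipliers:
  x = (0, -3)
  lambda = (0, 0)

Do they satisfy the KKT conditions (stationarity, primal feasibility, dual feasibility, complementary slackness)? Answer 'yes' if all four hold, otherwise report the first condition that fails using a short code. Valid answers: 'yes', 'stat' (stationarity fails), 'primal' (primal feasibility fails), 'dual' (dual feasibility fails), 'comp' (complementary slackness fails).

Gradient of f: grad f(x) = Q x + c = (0, 0)
Constraint values g_i(x) = a_i^T x - b_i:
  g_1((0, -3)) = 0
  g_2((0, -3)) = 2
Stationarity residual: grad f(x) + sum_i lambda_i a_i = (0, 0)
  -> stationarity OK
Primal feasibility (all g_i <= 0): FAILS
Dual feasibility (all lambda_i >= 0): OK
Complementary slackness (lambda_i * g_i(x) = 0 for all i): OK

Verdict: the first failing condition is primal_feasibility -> primal.

primal


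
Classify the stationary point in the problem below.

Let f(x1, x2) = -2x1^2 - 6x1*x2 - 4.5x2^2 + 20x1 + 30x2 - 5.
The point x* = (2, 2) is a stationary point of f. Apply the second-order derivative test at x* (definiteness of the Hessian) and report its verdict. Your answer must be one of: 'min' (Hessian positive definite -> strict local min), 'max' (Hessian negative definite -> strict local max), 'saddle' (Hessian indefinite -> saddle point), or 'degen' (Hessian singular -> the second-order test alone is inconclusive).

Compute the Hessian H = grad^2 f:
  H = [[-4, -6], [-6, -9]]
Verify stationarity: grad f(x*) = H x* + g = (0, 0).
Eigenvalues of H: -13, 0.
H has a zero eigenvalue (singular; negative semidefinite but not definite), so H is neither positive definite, negative definite, nor indefinite. The second-order test alone is inconclusive -> degen.
(Indeed, f is constant along the null direction of H through x*, so x* is not a strict local extremum.)

degen


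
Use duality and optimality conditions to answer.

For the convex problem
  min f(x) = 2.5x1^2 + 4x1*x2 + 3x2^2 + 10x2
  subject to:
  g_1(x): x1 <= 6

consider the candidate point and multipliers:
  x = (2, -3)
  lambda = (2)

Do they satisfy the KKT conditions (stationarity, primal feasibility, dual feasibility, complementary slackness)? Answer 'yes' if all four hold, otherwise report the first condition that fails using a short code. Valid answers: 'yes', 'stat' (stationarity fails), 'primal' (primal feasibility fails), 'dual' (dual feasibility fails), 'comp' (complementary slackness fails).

Gradient of f: grad f(x) = Q x + c = (-2, 0)
Constraint values g_i(x) = a_i^T x - b_i:
  g_1((2, -3)) = -4
Stationarity residual: grad f(x) + sum_i lambda_i a_i = (0, 0)
  -> stationarity OK
Primal feasibility (all g_i <= 0): OK
Dual feasibility (all lambda_i >= 0): OK
Complementary slackness (lambda_i * g_i(x) = 0 for all i): FAILS

Verdict: the first failing condition is complementary_slackness -> comp.

comp


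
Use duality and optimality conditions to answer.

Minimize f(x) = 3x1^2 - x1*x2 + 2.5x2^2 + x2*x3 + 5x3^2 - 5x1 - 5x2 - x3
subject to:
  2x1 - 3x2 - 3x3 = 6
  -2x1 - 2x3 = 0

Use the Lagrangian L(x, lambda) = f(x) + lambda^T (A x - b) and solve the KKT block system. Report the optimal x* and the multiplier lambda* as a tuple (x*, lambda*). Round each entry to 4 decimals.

Form the Lagrangian:
  L(x, lambda) = (1/2) x^T Q x + c^T x + lambda^T (A x - b)
Stationarity (grad_x L = 0): Q x + c + A^T lambda = 0.
Primal feasibility: A x = b.

This gives the KKT block system:
  [ Q   A^T ] [ x     ]   [-c ]
  [ A    0  ] [ lambda ] = [ b ]

Solving the linear system:
  x*      = (1.0766, -0.2057, -1.0766)
  lambda* = (-2.7273, -1.8947)
  f(x*)   = 6.5431

x* = (1.0766, -0.2057, -1.0766), lambda* = (-2.7273, -1.8947)


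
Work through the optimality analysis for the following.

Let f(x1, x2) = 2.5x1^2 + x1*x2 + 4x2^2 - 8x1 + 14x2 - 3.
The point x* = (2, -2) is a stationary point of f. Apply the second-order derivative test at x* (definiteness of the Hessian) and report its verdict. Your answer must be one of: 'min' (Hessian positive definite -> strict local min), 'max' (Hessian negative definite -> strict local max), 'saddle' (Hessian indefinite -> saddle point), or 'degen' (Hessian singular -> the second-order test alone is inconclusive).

Compute the Hessian H = grad^2 f:
  H = [[5, 1], [1, 8]]
Verify stationarity: grad f(x*) = H x* + g = (0, 0).
Eigenvalues of H: 4.6972, 8.3028.
Both eigenvalues > 0, so H is positive definite -> x* is a strict local min.

min


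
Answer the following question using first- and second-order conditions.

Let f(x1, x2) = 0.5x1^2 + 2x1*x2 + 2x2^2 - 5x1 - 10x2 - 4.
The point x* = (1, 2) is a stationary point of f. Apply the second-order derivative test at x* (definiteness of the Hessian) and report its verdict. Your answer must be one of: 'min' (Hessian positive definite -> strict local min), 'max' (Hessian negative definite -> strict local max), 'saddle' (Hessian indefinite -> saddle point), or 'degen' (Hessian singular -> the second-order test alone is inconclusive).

Compute the Hessian H = grad^2 f:
  H = [[1, 2], [2, 4]]
Verify stationarity: grad f(x*) = H x* + g = (0, 0).
Eigenvalues of H: 0, 5.
H has a zero eigenvalue (singular; positive semidefinite but not definite), so H is neither positive definite, negative definite, nor indefinite. The second-order test alone is inconclusive -> degen.
(Indeed, f is constant along the null direction of H through x*, so x* is not a strict local extremum.)

degen


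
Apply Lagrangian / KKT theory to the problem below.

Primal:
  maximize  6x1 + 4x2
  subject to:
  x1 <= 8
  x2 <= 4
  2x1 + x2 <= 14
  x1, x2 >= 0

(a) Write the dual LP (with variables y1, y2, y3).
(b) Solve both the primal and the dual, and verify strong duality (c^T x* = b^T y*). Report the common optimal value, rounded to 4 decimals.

The standard primal-dual pair for 'max c^T x s.t. A x <= b, x >= 0' is:
  Dual:  min b^T y  s.t.  A^T y >= c,  y >= 0.

So the dual LP is:
  minimize  8y1 + 4y2 + 14y3
  subject to:
    y1 + 2y3 >= 6
    y2 + y3 >= 4
    y1, y2, y3 >= 0

Solving the primal: x* = (5, 4).
  primal value c^T x* = 46.
Solving the dual: y* = (0, 1, 3).
  dual value b^T y* = 46.
Strong duality: c^T x* = b^T y*. Confirmed.

46


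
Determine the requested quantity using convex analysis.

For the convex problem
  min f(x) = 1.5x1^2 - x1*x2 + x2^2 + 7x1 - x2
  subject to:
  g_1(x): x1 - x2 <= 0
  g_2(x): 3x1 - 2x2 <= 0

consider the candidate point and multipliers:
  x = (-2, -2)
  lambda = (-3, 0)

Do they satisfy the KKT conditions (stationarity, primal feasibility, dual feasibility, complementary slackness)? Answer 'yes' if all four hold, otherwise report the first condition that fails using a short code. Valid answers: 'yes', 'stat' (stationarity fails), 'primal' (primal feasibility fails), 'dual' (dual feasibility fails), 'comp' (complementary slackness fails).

Gradient of f: grad f(x) = Q x + c = (3, -3)
Constraint values g_i(x) = a_i^T x - b_i:
  g_1((-2, -2)) = 0
  g_2((-2, -2)) = -2
Stationarity residual: grad f(x) + sum_i lambda_i a_i = (0, 0)
  -> stationarity OK
Primal feasibility (all g_i <= 0): OK
Dual feasibility (all lambda_i >= 0): FAILS
Complementary slackness (lambda_i * g_i(x) = 0 for all i): OK

Verdict: the first failing condition is dual_feasibility -> dual.

dual


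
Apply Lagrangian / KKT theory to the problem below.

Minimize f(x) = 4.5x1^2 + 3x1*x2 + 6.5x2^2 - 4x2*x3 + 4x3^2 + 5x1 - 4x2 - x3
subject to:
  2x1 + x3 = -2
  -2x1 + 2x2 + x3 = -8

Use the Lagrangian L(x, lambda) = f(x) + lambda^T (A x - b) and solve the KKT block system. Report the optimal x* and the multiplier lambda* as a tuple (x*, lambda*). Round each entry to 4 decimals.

Form the Lagrangian:
  L(x, lambda) = (1/2) x^T Q x + c^T x + lambda^T (A x - b)
Stationarity (grad_x L = 0): Q x + c + A^T lambda = 0.
Primal feasibility: A x = b.

This gives the KKT block system:
  [ Q   A^T ] [ x     ]   [-c ]
  [ A    0  ] [ lambda ] = [ b ]

Solving the linear system:
  x*      = (0.4672, -2.0657, -2.9343)
  lambda* = (7.354, 8.8577)
  f(x*)   = 49.5511

x* = (0.4672, -2.0657, -2.9343), lambda* = (7.354, 8.8577)


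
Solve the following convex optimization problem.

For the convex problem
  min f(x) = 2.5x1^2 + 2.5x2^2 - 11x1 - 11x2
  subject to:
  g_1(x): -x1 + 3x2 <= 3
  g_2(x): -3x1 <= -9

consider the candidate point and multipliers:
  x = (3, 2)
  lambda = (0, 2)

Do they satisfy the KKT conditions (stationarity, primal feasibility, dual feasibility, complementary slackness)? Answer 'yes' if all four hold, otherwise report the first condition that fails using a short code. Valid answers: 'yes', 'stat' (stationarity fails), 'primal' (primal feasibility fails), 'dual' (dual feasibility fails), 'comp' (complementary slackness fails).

Gradient of f: grad f(x) = Q x + c = (4, -1)
Constraint values g_i(x) = a_i^T x - b_i:
  g_1((3, 2)) = 0
  g_2((3, 2)) = 0
Stationarity residual: grad f(x) + sum_i lambda_i a_i = (-2, -1)
  -> stationarity FAILS
Primal feasibility (all g_i <= 0): OK
Dual feasibility (all lambda_i >= 0): OK
Complementary slackness (lambda_i * g_i(x) = 0 for all i): OK

Verdict: the first failing condition is stationarity -> stat.

stat


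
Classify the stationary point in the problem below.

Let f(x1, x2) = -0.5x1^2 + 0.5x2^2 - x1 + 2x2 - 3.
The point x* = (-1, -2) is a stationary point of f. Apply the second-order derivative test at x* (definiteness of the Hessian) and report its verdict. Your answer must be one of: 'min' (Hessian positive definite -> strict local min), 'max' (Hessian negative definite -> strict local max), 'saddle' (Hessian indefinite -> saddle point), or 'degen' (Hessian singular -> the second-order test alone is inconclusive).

Compute the Hessian H = grad^2 f:
  H = [[-1, 0], [0, 1]]
Verify stationarity: grad f(x*) = H x* + g = (0, 0).
Eigenvalues of H: -1, 1.
Eigenvalues have mixed signs, so H is indefinite -> x* is a saddle point.

saddle


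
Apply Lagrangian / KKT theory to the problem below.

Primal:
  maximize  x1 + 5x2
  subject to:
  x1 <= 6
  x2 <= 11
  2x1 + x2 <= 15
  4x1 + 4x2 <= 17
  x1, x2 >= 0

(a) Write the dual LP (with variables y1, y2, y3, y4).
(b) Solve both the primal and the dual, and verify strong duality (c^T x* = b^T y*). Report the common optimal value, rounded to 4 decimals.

The standard primal-dual pair for 'max c^T x s.t. A x <= b, x >= 0' is:
  Dual:  min b^T y  s.t.  A^T y >= c,  y >= 0.

So the dual LP is:
  minimize  6y1 + 11y2 + 15y3 + 17y4
  subject to:
    y1 + 2y3 + 4y4 >= 1
    y2 + y3 + 4y4 >= 5
    y1, y2, y3, y4 >= 0

Solving the primal: x* = (0, 4.25).
  primal value c^T x* = 21.25.
Solving the dual: y* = (0, 0, 0, 1.25).
  dual value b^T y* = 21.25.
Strong duality: c^T x* = b^T y*. Confirmed.

21.25


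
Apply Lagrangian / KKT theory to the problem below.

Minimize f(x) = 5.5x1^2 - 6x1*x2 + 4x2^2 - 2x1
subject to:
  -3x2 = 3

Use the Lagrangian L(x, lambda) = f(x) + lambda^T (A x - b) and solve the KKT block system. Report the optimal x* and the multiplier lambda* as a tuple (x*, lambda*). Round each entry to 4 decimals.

Form the Lagrangian:
  L(x, lambda) = (1/2) x^T Q x + c^T x + lambda^T (A x - b)
Stationarity (grad_x L = 0): Q x + c + A^T lambda = 0.
Primal feasibility: A x = b.

This gives the KKT block system:
  [ Q   A^T ] [ x     ]   [-c ]
  [ A    0  ] [ lambda ] = [ b ]

Solving the linear system:
  x*      = (-0.3636, -1)
  lambda* = (-1.9394)
  f(x*)   = 3.2727

x* = (-0.3636, -1), lambda* = (-1.9394)


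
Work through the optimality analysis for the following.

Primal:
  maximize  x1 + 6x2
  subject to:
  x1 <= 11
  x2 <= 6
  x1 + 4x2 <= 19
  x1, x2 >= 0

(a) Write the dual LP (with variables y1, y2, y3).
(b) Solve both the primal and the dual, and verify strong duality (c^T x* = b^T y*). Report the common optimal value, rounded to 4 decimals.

The standard primal-dual pair for 'max c^T x s.t. A x <= b, x >= 0' is:
  Dual:  min b^T y  s.t.  A^T y >= c,  y >= 0.

So the dual LP is:
  minimize  11y1 + 6y2 + 19y3
  subject to:
    y1 + y3 >= 1
    y2 + 4y3 >= 6
    y1, y2, y3 >= 0

Solving the primal: x* = (0, 4.75).
  primal value c^T x* = 28.5.
Solving the dual: y* = (0, 0, 1.5).
  dual value b^T y* = 28.5.
Strong duality: c^T x* = b^T y*. Confirmed.

28.5


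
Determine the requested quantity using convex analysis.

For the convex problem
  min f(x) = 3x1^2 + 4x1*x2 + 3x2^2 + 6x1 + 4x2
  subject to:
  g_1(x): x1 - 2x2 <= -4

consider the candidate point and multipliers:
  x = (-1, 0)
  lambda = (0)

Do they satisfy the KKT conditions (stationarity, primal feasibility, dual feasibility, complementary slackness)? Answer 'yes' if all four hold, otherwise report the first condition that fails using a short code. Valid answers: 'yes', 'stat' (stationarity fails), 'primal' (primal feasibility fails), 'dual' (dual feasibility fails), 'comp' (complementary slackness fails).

Gradient of f: grad f(x) = Q x + c = (0, 0)
Constraint values g_i(x) = a_i^T x - b_i:
  g_1((-1, 0)) = 3
Stationarity residual: grad f(x) + sum_i lambda_i a_i = (0, 0)
  -> stationarity OK
Primal feasibility (all g_i <= 0): FAILS
Dual feasibility (all lambda_i >= 0): OK
Complementary slackness (lambda_i * g_i(x) = 0 for all i): OK

Verdict: the first failing condition is primal_feasibility -> primal.

primal


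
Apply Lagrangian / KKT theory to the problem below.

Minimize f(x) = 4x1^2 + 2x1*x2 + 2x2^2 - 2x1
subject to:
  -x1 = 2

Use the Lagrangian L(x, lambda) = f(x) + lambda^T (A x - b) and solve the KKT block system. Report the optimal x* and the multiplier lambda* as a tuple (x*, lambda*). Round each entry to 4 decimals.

Form the Lagrangian:
  L(x, lambda) = (1/2) x^T Q x + c^T x + lambda^T (A x - b)
Stationarity (grad_x L = 0): Q x + c + A^T lambda = 0.
Primal feasibility: A x = b.

This gives the KKT block system:
  [ Q   A^T ] [ x     ]   [-c ]
  [ A    0  ] [ lambda ] = [ b ]

Solving the linear system:
  x*      = (-2, 1)
  lambda* = (-16)
  f(x*)   = 18

x* = (-2, 1), lambda* = (-16)


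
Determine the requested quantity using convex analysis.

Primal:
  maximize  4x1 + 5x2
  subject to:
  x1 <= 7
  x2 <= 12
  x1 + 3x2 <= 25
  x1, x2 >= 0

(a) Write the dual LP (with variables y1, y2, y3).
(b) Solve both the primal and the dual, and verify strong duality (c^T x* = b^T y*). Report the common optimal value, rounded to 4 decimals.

The standard primal-dual pair for 'max c^T x s.t. A x <= b, x >= 0' is:
  Dual:  min b^T y  s.t.  A^T y >= c,  y >= 0.

So the dual LP is:
  minimize  7y1 + 12y2 + 25y3
  subject to:
    y1 + y3 >= 4
    y2 + 3y3 >= 5
    y1, y2, y3 >= 0

Solving the primal: x* = (7, 6).
  primal value c^T x* = 58.
Solving the dual: y* = (2.3333, 0, 1.6667).
  dual value b^T y* = 58.
Strong duality: c^T x* = b^T y*. Confirmed.

58


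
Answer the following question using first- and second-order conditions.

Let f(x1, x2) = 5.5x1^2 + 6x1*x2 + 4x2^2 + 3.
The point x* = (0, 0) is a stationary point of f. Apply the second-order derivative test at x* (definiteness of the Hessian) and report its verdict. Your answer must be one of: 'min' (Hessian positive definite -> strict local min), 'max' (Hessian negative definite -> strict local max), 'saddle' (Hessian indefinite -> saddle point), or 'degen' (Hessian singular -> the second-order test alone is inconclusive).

Compute the Hessian H = grad^2 f:
  H = [[11, 6], [6, 8]]
Verify stationarity: grad f(x*) = H x* + g = (0, 0).
Eigenvalues of H: 3.3153, 15.6847.
Both eigenvalues > 0, so H is positive definite -> x* is a strict local min.

min
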